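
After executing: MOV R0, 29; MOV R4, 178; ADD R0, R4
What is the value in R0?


Register state trace:
  MOV R0, 29  → R0 = 29
  MOV R4, 178  → R4 = 178
  ADD R0, R4  → R0 = 29 + 178 = 207
Final: R0 = 207

207


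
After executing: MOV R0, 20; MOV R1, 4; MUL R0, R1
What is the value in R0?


Register state trace:
  MOV R0, 20  → R0 = 20
  MOV R1, 4  → R1 = 4
  MUL R0, R1  → R0 = 20 * 4 = 80
Final: R0 = 80

80


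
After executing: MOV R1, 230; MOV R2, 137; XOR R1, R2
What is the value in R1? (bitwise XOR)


Register state trace:
  MOV R1, 230  → R1 = 230 (0b11100110)
  MOV R2, 137  → R2 = 137 (0b10001001)
  XOR R1, R2  → R1 = 230 XOR 137 = 111 (0b01101111)
Final: R1 = 111

111


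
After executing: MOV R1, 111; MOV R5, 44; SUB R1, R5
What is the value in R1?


Register state trace:
  MOV R1, 111  → R1 = 111
  MOV R5, 44  → R5 = 44
  SUB R1, R5  → R1 = 111 - 44 = 67
Final: R1 = 67

67


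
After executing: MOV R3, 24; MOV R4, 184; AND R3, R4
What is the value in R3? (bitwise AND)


Register state trace:
  MOV R3, 24  → R3 = 24 (0b00011000)
  MOV R4, 184  → R4 = 184 (0b10111000)
  AND R3, R4  → R3 = 24 AND 184 = 24 (0b00011000)
Final: R3 = 24

24


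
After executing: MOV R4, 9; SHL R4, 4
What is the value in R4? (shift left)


Register state trace:
  MOV R4, 9  → R4 = 9
  SHL R4, 4  → R4 = 9 << 4 = 9 * 2^4 = 144
Final: R4 = 144

144


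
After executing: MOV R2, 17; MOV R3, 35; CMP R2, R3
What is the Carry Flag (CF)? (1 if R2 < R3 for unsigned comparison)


Register state trace:
  MOV R2, 17  → R2 = 17
  MOV R3, 35  → R3 = 35
  CMP R2, R3  → unsigned 17 - 35: borrow occurs
  17 < 35, so CF = 1
CF = 1

1


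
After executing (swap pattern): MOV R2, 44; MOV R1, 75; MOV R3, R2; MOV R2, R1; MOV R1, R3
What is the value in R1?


Register state trace (swap pattern):
  MOV R2, 44  → R2 = 44
  MOV R1, 75  → R1 = 75
  MOV R3, R2  → R3 = 44  (save R2)
  MOV R2, R1  → R2 = 75  (R2 gets R1's value)
  MOV R1, R3  → R1 = 44  (R1 gets saved value)
Final: R1 = 44

44


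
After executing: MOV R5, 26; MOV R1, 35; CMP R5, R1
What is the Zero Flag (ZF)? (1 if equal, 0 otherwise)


Register state trace:
  MOV R5, 26  → R5 = 26
  MOV R1, 35  → R1 = 35
  CMP R5, R1  → computes 26 - 35 = -9
  Result is nonzero, so values are not equal
ZF = 0

0


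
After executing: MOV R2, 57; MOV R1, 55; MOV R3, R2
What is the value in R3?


Register state trace:
  MOV R2, 57  → R2 = 57
  MOV R1, 55  → R1 = 55
  MOV R3, R2  → R3 = 57
Final: R3 = 57

57


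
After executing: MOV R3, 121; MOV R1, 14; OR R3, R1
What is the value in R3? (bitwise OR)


Register state trace:
  MOV R3, 121  → R3 = 121 (0b01111001)
  MOV R1, 14  → R1 = 14 (0b00001110)
  OR R3, R1   → R3 = 121 OR 14 = 127 (0b01111111)
Final: R3 = 127

127


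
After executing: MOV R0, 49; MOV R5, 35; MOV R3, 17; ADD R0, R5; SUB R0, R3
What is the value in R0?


Register state trace:
  MOV R0, 49  → R0 = 49
  MOV R5, 35  → R5 = 35
  MOV R3, 17  → R3 = 17
  ADD R0, R5  → R0 = 49 + 35 = 84
  SUB R0, R3  → R0 = 84 - 17 = 67
Final: R0 = 67

67


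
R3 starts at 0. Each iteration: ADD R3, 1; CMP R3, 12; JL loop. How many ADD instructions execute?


Loop trace (R3 starts at 0, target 12, step 1):
  ADD #1: R3 = 0 + 1 = 1  → 1 < 12, loop
  ADD #2: R3 = 1 + 1 = 2  → 2 < 12, loop
  ADD #3: R3 = 2 + 1 = 3  → 3 < 12, loop
  ADD #4: R3 = 3 + 1 = 4  → 4 < 12, loop
  ADD #5: R3 = 4 + 1 = 5  → 5 < 12, loop
  ADD #6: R3 = 5 + 1 = 6  → 6 < 12, loop
  ADD #7: R3 = 6 + 1 = 7  → 7 < 12, loop
  ADD #8: R3 = 7 + 1 = 8  → 8 < 12, loop
  ADD #9: R3 = 8 + 1 = 9  → 9 < 12, loop
  ADD #10: R3 = 9 + 1 = 10  → 10 < 12, loop
  ADD #11: R3 = 10 + 1 = 11  → 11 < 12, loop
  ADD #12: R3 = 11 + 1 = 12  → 12 >= 12, exit
Total ADD instructions: 12

12


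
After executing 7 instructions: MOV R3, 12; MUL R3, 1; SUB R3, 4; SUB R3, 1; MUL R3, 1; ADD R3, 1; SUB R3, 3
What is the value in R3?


Register state trace:
  MOV R3, 12  → R3 = 12
  MUL R3, 1  → R3 = 12 * 1 = 12
  SUB R3, 4  → R3 = 12 - 4 = 8
  SUB R3, 1  → R3 = 8 - 1 = 7
  MUL R3, 1  → R3 = 7 * 1 = 7
  ADD R3, 1  → R3 = 7 + 1 = 8
  SUB R3, 3  → R3 = 8 - 3 = 5
Final: R3 = 5

5


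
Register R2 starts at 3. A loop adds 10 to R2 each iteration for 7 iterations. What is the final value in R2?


Starting value: R2 = 3
  Iter 1: R2 = 3 + 10 = 13
  Iter 2: R2 = 13 + 10 = 23
  Iter 3: R2 = 23 + 10 = 33
  Iter 4: R2 = 33 + 10 = 43
  Iter 5: R2 = 43 + 10 = 53
  Iter 6: R2 = 53 + 10 = 63
  Iter 7: R2 = 63 + 10 = 73
Final: R2 = 73

73


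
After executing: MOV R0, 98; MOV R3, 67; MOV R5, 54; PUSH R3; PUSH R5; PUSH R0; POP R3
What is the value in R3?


Stack trace (top is rightmost):
  MOV R0, 98  → R0 = 98
  MOV R3, 67  → R3 = 67
  MOV R5, 54  → R5 = 54
  PUSH R3  → stack: [67]
  PUSH R5  → stack: [67, 54]
  PUSH R0  → stack: [67, 54, 98]
  POP R3  → R3 = 98, stack: [67, 54]
Final: R3 = 98

98


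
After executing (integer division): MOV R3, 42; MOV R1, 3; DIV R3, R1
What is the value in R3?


Register state trace:
  MOV R3, 42  → R3 = 42
  MOV R1, 3  → R1 = 3
  DIV R3, R1  → R3 = 42 // 3 = 14
Final: R3 = 14

14


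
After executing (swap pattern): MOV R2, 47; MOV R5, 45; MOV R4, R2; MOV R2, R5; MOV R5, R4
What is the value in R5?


Register state trace (swap pattern):
  MOV R2, 47  → R2 = 47
  MOV R5, 45  → R5 = 45
  MOV R4, R2  → R4 = 47  (save R2)
  MOV R2, R5  → R2 = 45  (R2 gets R5's value)
  MOV R5, R4  → R5 = 47  (R5 gets saved value)
Final: R5 = 47

47


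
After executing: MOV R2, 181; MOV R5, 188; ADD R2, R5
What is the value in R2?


Register state trace:
  MOV R2, 181  → R2 = 181
  MOV R5, 188  → R5 = 188
  ADD R2, R5  → R2 = 181 + 188 = 369
Final: R2 = 369

369


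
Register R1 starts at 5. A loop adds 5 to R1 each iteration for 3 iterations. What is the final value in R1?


Starting value: R1 = 5
  Iter 1: R1 = 5 + 5 = 10
  Iter 2: R1 = 10 + 5 = 15
  Iter 3: R1 = 15 + 5 = 20
Final: R1 = 20

20


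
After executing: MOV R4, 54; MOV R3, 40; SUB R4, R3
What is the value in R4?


Register state trace:
  MOV R4, 54  → R4 = 54
  MOV R3, 40  → R3 = 40
  SUB R4, R3  → R4 = 54 - 40 = 14
Final: R4 = 14

14


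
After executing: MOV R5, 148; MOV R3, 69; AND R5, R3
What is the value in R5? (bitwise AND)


Register state trace:
  MOV R5, 148  → R5 = 148 (0b10010100)
  MOV R3, 69  → R3 = 69 (0b01000101)
  AND R5, R3  → R5 = 148 AND 69 = 4 (0b00000100)
Final: R5 = 4

4


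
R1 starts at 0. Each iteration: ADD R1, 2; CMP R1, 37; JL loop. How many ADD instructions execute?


Loop trace (R1 starts at 0, target 37, step 2):
  ADD #1: R1 = 0 + 2 = 2  → 2 < 37, loop
  ADD #2: R1 = 2 + 2 = 4  → 4 < 37, loop
  ADD #3: R1 = 4 + 2 = 6  → 6 < 37, loop
  ADD #4: R1 = 6 + 2 = 8  → 8 < 37, loop
  ADD #5: R1 = 8 + 2 = 10  → 10 < 37, loop
  ADD #6: R1 = 10 + 2 = 12  → 12 < 37, loop
  ADD #7: R1 = 12 + 2 = 14  → 14 < 37, loop
  ADD #8: R1 = 14 + 2 = 16  → 16 < 37, loop
  ADD #9: R1 = 16 + 2 = 18  → 18 < 37, loop
  ADD #10: R1 = 18 + 2 = 20  → 20 < 37, loop
  ADD #11: R1 = 20 + 2 = 22  → 22 < 37, loop
  ADD #12: R1 = 22 + 2 = 24  → 24 < 37, loop
  ADD #13: R1 = 24 + 2 = 26  → 26 < 37, loop
  ADD #14: R1 = 26 + 2 = 28  → 28 < 37, loop
  ADD #15: R1 = 28 + 2 = 30  → 30 < 37, loop
  ADD #16: R1 = 30 + 2 = 32  → 32 < 37, loop
  ADD #17: R1 = 32 + 2 = 34  → 34 < 37, loop
  ADD #18: R1 = 34 + 2 = 36  → 36 < 37, loop
  ADD #19: R1 = 36 + 2 = 38  → 38 >= 37, exit
Total ADD instructions: 19

19


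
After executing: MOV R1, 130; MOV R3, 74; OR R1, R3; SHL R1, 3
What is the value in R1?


Register state trace:
  MOV R1, 130  → R1 = 130 (0b10000010)
  MOV R3, 74  → R3 = 74 (0b01001010)
  OR R1, R3  → R1 = 130 OR 74 = 202 (0b11001010)
  SHL R1, 3  → R1 = 202 << 3 = 1616
Final: R1 = 1616

1616


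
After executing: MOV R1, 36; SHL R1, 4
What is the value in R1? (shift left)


Register state trace:
  MOV R1, 36  → R1 = 36
  SHL R1, 4  → R1 = 36 << 4 = 36 * 2^4 = 576
Final: R1 = 576

576


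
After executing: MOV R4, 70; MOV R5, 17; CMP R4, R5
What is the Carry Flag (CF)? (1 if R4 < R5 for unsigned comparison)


Register state trace:
  MOV R4, 70  → R4 = 70
  MOV R5, 17  → R5 = 17
  CMP R4, R5  → unsigned 70 - 17: no borrow
  70 >= 17, so CF = 0
CF = 0

0


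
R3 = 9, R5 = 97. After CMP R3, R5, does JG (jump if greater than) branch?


Trace:
  R3 = 9, R5 = 97
  CMP R3, R5  → compares 9 vs 97
  JG checks: is 9 greater than 97?
  9 < 97, so condition is false
Branch taken: No

No


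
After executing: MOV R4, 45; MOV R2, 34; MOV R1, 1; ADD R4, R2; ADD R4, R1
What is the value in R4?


Register state trace:
  MOV R4, 45  → R4 = 45
  MOV R2, 34  → R2 = 34
  MOV R1, 1  → R1 = 1
  ADD R4, R2  → R4 = 45 + 34 = 79
  ADD R4, R1  → R4 = 79 + 1 = 80
Final: R4 = 80

80


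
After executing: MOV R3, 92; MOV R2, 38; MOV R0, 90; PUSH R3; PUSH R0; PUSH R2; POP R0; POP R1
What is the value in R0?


Stack trace (top is rightmost):
  MOV R3, 92  → R3 = 92
  MOV R2, 38  → R2 = 38
  MOV R0, 90  → R0 = 90
  PUSH R3  → stack: [92]
  PUSH R0  → stack: [92, 90]
  PUSH R2  → stack: [92, 90, 38]
  POP R0  → R0 = 38, stack: [92, 90]
  POP R1  → R1 = 90, stack: [92]
Final: R0 = 38

38


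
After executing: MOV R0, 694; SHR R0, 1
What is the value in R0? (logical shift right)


Register state trace:
  MOV R0, 694  → R0 = 694
  SHR R0, 1  → R0 = 694 >> 1 = 694 // 2^1 = 347
Final: R0 = 347

347


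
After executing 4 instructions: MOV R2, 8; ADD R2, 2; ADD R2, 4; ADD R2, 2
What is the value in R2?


Register state trace:
  MOV R2, 8  → R2 = 8
  ADD R2, 2  → R2 = 8 + 2 = 10
  ADD R2, 4  → R2 = 10 + 4 = 14
  ADD R2, 2  → R2 = 14 + 2 = 16
Final: R2 = 16

16


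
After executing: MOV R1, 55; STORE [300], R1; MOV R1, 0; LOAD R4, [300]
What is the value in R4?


Register and memory trace:
  MOV R1, 55  → R1 = 55
  STORE [300], R1  → mem[300] = 55
  MOV R1, 0  → R1 = 0
  LOAD R4, [300]  → R4 = mem[300] = 55
Final: R4 = 55

55


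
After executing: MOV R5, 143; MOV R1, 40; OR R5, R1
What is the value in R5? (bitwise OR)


Register state trace:
  MOV R5, 143  → R5 = 143 (0b10001111)
  MOV R1, 40  → R1 = 40 (0b00101000)
  OR R5, R1   → R5 = 143 OR 40 = 175 (0b10101111)
Final: R5 = 175

175


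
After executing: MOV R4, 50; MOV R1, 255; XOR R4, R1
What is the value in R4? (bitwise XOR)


Register state trace:
  MOV R4, 50  → R4 = 50 (0b00110010)
  MOV R1, 255  → R1 = 255 (0b11111111)
  XOR R4, R1  → R4 = 50 XOR 255 = 205 (0b11001101)
Final: R4 = 205

205


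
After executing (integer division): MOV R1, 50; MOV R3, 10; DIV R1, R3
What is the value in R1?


Register state trace:
  MOV R1, 50  → R1 = 50
  MOV R3, 10  → R3 = 10
  DIV R1, R3  → R1 = 50 // 10 = 5
Final: R1 = 5

5


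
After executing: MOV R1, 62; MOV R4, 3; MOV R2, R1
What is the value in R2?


Register state trace:
  MOV R1, 62  → R1 = 62
  MOV R4, 3  → R4 = 3
  MOV R2, R1  → R2 = 62
Final: R2 = 62

62


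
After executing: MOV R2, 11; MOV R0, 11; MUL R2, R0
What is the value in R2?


Register state trace:
  MOV R2, 11  → R2 = 11
  MOV R0, 11  → R0 = 11
  MUL R2, R0  → R2 = 11 * 11 = 121
Final: R2 = 121

121


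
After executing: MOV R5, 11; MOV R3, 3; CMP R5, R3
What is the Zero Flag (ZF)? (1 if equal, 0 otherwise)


Register state trace:
  MOV R5, 11  → R5 = 11
  MOV R3, 3  → R3 = 3
  CMP R5, R3  → computes 11 - 3 = 8
  Result is nonzero, so values are not equal
ZF = 0

0


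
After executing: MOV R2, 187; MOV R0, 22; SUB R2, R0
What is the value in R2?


Register state trace:
  MOV R2, 187  → R2 = 187
  MOV R0, 22  → R0 = 22
  SUB R2, R0  → R2 = 187 - 22 = 165
Final: R2 = 165

165


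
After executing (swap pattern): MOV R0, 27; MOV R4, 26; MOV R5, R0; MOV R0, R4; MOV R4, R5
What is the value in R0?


Register state trace (swap pattern):
  MOV R0, 27  → R0 = 27
  MOV R4, 26  → R4 = 26
  MOV R5, R0  → R5 = 27  (save R0)
  MOV R0, R4  → R0 = 26  (R0 gets R4's value)
  MOV R4, R5  → R4 = 27  (R4 gets saved value)
Final: R0 = 26

26


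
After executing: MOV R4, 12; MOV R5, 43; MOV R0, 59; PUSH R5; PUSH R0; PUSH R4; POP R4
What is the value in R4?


Stack trace (top is rightmost):
  MOV R4, 12  → R4 = 12
  MOV R5, 43  → R5 = 43
  MOV R0, 59  → R0 = 59
  PUSH R5  → stack: [43]
  PUSH R0  → stack: [43, 59]
  PUSH R4  → stack: [43, 59, 12]
  POP R4  → R4 = 12, stack: [43, 59]
Final: R4 = 12

12


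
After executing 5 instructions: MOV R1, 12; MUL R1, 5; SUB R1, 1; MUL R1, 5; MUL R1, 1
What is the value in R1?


Register state trace:
  MOV R1, 12  → R1 = 12
  MUL R1, 5  → R1 = 12 * 5 = 60
  SUB R1, 1  → R1 = 60 - 1 = 59
  MUL R1, 5  → R1 = 59 * 5 = 295
  MUL R1, 1  → R1 = 295 * 1 = 295
Final: R1 = 295

295


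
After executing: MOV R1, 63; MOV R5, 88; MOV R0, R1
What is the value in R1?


Register state trace:
  MOV R1, 63  → R1 = 63
  MOV R5, 88  → R5 = 88
  MOV R0, R1  → R0 = 63
Final: R1 = 63

63


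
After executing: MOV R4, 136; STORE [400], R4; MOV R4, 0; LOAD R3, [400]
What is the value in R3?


Register and memory trace:
  MOV R4, 136  → R4 = 136
  STORE [400], R4  → mem[400] = 136
  MOV R4, 0  → R4 = 0
  LOAD R3, [400]  → R3 = mem[400] = 136
Final: R3 = 136

136


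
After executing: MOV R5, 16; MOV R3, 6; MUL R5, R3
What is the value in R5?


Register state trace:
  MOV R5, 16  → R5 = 16
  MOV R3, 6  → R3 = 6
  MUL R5, R3  → R5 = 16 * 6 = 96
Final: R5 = 96

96


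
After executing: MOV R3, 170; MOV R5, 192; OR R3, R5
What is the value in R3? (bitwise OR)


Register state trace:
  MOV R3, 170  → R3 = 170 (0b10101010)
  MOV R5, 192  → R5 = 192 (0b11000000)
  OR R3, R5   → R3 = 170 OR 192 = 234 (0b11101010)
Final: R3 = 234

234


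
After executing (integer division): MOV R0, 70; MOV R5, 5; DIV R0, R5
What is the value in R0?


Register state trace:
  MOV R0, 70  → R0 = 70
  MOV R5, 5  → R5 = 5
  DIV R0, R5  → R0 = 70 // 5 = 14
Final: R0 = 14

14


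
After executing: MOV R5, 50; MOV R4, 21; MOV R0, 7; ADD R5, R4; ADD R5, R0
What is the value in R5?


Register state trace:
  MOV R5, 50  → R5 = 50
  MOV R4, 21  → R4 = 21
  MOV R0, 7  → R0 = 7
  ADD R5, R4  → R5 = 50 + 21 = 71
  ADD R5, R0  → R5 = 71 + 7 = 78
Final: R5 = 78

78


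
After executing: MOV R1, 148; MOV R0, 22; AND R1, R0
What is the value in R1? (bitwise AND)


Register state trace:
  MOV R1, 148  → R1 = 148 (0b10010100)
  MOV R0, 22  → R0 = 22 (0b00010110)
  AND R1, R0  → R1 = 148 AND 22 = 20 (0b00010100)
Final: R1 = 20

20


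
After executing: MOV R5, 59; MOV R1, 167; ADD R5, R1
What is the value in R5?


Register state trace:
  MOV R5, 59  → R5 = 59
  MOV R1, 167  → R1 = 167
  ADD R5, R1  → R5 = 59 + 167 = 226
Final: R5 = 226

226


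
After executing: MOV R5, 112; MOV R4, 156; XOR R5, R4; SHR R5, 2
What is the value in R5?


Register state trace:
  MOV R5, 112  → R5 = 112 (0b01110000)
  MOV R4, 156  → R4 = 156 (0b10011100)
  XOR R5, R4  → R5 = 112 XOR 156 = 236 (0b11101100)
  SHR R5, 2  → R5 = 236 >> 2 = 59
Final: R5 = 59

59


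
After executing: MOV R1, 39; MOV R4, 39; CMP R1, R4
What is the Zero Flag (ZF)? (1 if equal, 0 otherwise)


Register state trace:
  MOV R1, 39  → R1 = 39
  MOV R4, 39  → R4 = 39
  CMP R1, R4  → computes 39 - 39 = 0
  Result is zero, so values are equal
ZF = 1

1


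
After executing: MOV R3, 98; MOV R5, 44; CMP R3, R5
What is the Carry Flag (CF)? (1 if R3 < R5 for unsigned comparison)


Register state trace:
  MOV R3, 98  → R3 = 98
  MOV R5, 44  → R5 = 44
  CMP R3, R5  → unsigned 98 - 44: no borrow
  98 >= 44, so CF = 0
CF = 0

0


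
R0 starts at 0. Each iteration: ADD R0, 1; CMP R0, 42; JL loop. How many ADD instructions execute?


Loop trace (R0 starts at 0, target 42, step 1):
  ADD #1: R0 = 0 + 1 = 1  → 1 < 42, loop
  ADD #2: R0 = 1 + 1 = 2  → 2 < 42, loop
  ADD #3: R0 = 2 + 1 = 3  → 3 < 42, loop
  ADD #4: R0 = 3 + 1 = 4  → 4 < 42, loop
  ADD #5: R0 = 4 + 1 = 5  → 5 < 42, loop
  ADD #6: R0 = 5 + 1 = 6  → 6 < 42, loop
  ADD #7: R0 = 6 + 1 = 7  → 7 < 42, loop
  ADD #8: R0 = 7 + 1 = 8  → 8 < 42, loop
  ADD #9: R0 = 8 + 1 = 9  → 9 < 42, loop
  ADD #10: R0 = 9 + 1 = 10  → 10 < 42, loop
  ADD #11: R0 = 10 + 1 = 11  → 11 < 42, loop
  ADD #12: R0 = 11 + 1 = 12  → 12 < 42, loop
  ADD #13: R0 = 12 + 1 = 13  → 13 < 42, loop
  ADD #14: R0 = 13 + 1 = 14  → 14 < 42, loop
  ADD #15: R0 = 14 + 1 = 15  → 15 < 42, loop
  ADD #16: R0 = 15 + 1 = 16  → 16 < 42, loop
  ADD #17: R0 = 16 + 1 = 17  → 17 < 42, loop
  ADD #18: R0 = 17 + 1 = 18  → 18 < 42, loop
  ADD #19: R0 = 18 + 1 = 19  → 19 < 42, loop
  ADD #20: R0 = 19 + 1 = 20  → 20 < 42, loop
  ADD #21: R0 = 20 + 1 = 21  → 21 < 42, loop
  ADD #22: R0 = 21 + 1 = 22  → 22 < 42, loop
  ADD #23: R0 = 22 + 1 = 23  → 23 < 42, loop
  ADD #24: R0 = 23 + 1 = 24  → 24 < 42, loop
  ADD #25: R0 = 24 + 1 = 25  → 25 < 42, loop
  ADD #26: R0 = 25 + 1 = 26  → 26 < 42, loop
  ADD #27: R0 = 26 + 1 = 27  → 27 < 42, loop
  ADD #28: R0 = 27 + 1 = 28  → 28 < 42, loop
  ADD #29: R0 = 28 + 1 = 29  → 29 < 42, loop
  ADD #30: R0 = 29 + 1 = 30  → 30 < 42, loop
  ADD #31: R0 = 30 + 1 = 31  → 31 < 42, loop
  ADD #32: R0 = 31 + 1 = 32  → 32 < 42, loop
  ADD #33: R0 = 32 + 1 = 33  → 33 < 42, loop
  ADD #34: R0 = 33 + 1 = 34  → 34 < 42, loop
  ADD #35: R0 = 34 + 1 = 35  → 35 < 42, loop
  ADD #36: R0 = 35 + 1 = 36  → 36 < 42, loop
  ADD #37: R0 = 36 + 1 = 37  → 37 < 42, loop
  ADD #38: R0 = 37 + 1 = 38  → 38 < 42, loop
  ADD #39: R0 = 38 + 1 = 39  → 39 < 42, loop
  ADD #40: R0 = 39 + 1 = 40  → 40 < 42, loop
  ADD #41: R0 = 40 + 1 = 41  → 41 < 42, loop
  ADD #42: R0 = 41 + 1 = 42  → 42 >= 42, exit
Total ADD instructions: 42

42


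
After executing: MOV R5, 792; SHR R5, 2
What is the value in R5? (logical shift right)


Register state trace:
  MOV R5, 792  → R5 = 792
  SHR R5, 2  → R5 = 792 >> 2 = 792 // 2^2 = 198
Final: R5 = 198

198


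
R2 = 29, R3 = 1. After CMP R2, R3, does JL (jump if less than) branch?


Trace:
  R2 = 29, R3 = 1
  CMP R2, R3  → compares 29 vs 1
  JL checks: is 29 less than 1?
  29 > 1, so condition is false
Branch taken: No

No


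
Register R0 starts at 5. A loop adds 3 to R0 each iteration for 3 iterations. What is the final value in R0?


Starting value: R0 = 5
  Iter 1: R0 = 5 + 3 = 8
  Iter 2: R0 = 8 + 3 = 11
  Iter 3: R0 = 11 + 3 = 14
Final: R0 = 14

14


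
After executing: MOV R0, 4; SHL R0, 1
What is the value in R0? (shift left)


Register state trace:
  MOV R0, 4  → R0 = 4
  SHL R0, 1  → R0 = 4 << 1 = 4 * 2^1 = 8
Final: R0 = 8

8


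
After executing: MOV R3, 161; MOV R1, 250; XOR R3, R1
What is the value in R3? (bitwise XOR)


Register state trace:
  MOV R3, 161  → R3 = 161 (0b10100001)
  MOV R1, 250  → R1 = 250 (0b11111010)
  XOR R3, R1  → R3 = 161 XOR 250 = 91 (0b01011011)
Final: R3 = 91

91


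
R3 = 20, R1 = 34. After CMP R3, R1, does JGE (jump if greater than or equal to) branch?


Trace:
  R3 = 20, R1 = 34
  CMP R3, R1  → compares 20 vs 34
  JGE checks: is 20 greater than or equal to 34?
  20 < 34, so condition is false
Branch taken: No

No


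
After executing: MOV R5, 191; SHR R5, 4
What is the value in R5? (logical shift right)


Register state trace:
  MOV R5, 191  → R5 = 191
  SHR R5, 4  → R5 = 191 >> 4 = 191 // 2^4 = 11
Final: R5 = 11

11


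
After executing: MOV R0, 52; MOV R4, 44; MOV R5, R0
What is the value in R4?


Register state trace:
  MOV R0, 52  → R0 = 52
  MOV R4, 44  → R4 = 44
  MOV R5, R0  → R5 = 52
Final: R4 = 44

44


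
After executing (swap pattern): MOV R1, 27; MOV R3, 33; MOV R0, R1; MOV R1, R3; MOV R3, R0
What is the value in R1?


Register state trace (swap pattern):
  MOV R1, 27  → R1 = 27
  MOV R3, 33  → R3 = 33
  MOV R0, R1  → R0 = 27  (save R1)
  MOV R1, R3  → R1 = 33  (R1 gets R3's value)
  MOV R3, R0  → R3 = 27  (R3 gets saved value)
Final: R1 = 33

33


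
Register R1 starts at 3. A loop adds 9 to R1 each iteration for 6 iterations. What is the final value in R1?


Starting value: R1 = 3
  Iter 1: R1 = 3 + 9 = 12
  Iter 2: R1 = 12 + 9 = 21
  Iter 3: R1 = 21 + 9 = 30
  Iter 4: R1 = 30 + 9 = 39
  Iter 5: R1 = 39 + 9 = 48
  Iter 6: R1 = 48 + 9 = 57
Final: R1 = 57

57


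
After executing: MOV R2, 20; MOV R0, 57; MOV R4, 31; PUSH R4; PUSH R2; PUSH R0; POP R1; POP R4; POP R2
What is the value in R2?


Stack trace (top is rightmost):
  MOV R2, 20  → R2 = 20
  MOV R0, 57  → R0 = 57
  MOV R4, 31  → R4 = 31
  PUSH R4  → stack: [31]
  PUSH R2  → stack: [31, 20]
  PUSH R0  → stack: [31, 20, 57]
  POP R1  → R1 = 57, stack: [31, 20]
  POP R4  → R4 = 20, stack: [31]
  POP R2  → R2 = 31, stack: []
Final: R2 = 31

31


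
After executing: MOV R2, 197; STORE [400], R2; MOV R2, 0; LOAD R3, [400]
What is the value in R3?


Register and memory trace:
  MOV R2, 197  → R2 = 197
  STORE [400], R2  → mem[400] = 197
  MOV R2, 0  → R2 = 0
  LOAD R3, [400]  → R3 = mem[400] = 197
Final: R3 = 197

197


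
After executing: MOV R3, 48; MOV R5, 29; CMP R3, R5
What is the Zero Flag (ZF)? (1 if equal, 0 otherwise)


Register state trace:
  MOV R3, 48  → R3 = 48
  MOV R5, 29  → R5 = 29
  CMP R3, R5  → computes 48 - 29 = 19
  Result is nonzero, so values are not equal
ZF = 0

0


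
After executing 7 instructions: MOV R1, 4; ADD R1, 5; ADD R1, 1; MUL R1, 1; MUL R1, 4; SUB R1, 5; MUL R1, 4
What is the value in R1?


Register state trace:
  MOV R1, 4  → R1 = 4
  ADD R1, 5  → R1 = 4 + 5 = 9
  ADD R1, 1  → R1 = 9 + 1 = 10
  MUL R1, 1  → R1 = 10 * 1 = 10
  MUL R1, 4  → R1 = 10 * 4 = 40
  SUB R1, 5  → R1 = 40 - 5 = 35
  MUL R1, 4  → R1 = 35 * 4 = 140
Final: R1 = 140

140


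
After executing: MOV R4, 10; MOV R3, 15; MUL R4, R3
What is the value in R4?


Register state trace:
  MOV R4, 10  → R4 = 10
  MOV R3, 15  → R3 = 15
  MUL R4, R3  → R4 = 10 * 15 = 150
Final: R4 = 150

150


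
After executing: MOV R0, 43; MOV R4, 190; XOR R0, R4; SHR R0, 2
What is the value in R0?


Register state trace:
  MOV R0, 43  → R0 = 43 (0b00101011)
  MOV R4, 190  → R4 = 190 (0b10111110)
  XOR R0, R4  → R0 = 43 XOR 190 = 149 (0b10010101)
  SHR R0, 2  → R0 = 149 >> 2 = 37
Final: R0 = 37

37


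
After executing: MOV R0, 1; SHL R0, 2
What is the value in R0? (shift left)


Register state trace:
  MOV R0, 1  → R0 = 1
  SHL R0, 2  → R0 = 1 << 2 = 1 * 2^2 = 4
Final: R0 = 4

4


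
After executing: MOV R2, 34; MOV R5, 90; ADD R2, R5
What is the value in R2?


Register state trace:
  MOV R2, 34  → R2 = 34
  MOV R5, 90  → R5 = 90
  ADD R2, R5  → R2 = 34 + 90 = 124
Final: R2 = 124

124


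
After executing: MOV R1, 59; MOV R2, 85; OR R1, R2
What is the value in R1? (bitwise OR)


Register state trace:
  MOV R1, 59  → R1 = 59 (0b00111011)
  MOV R2, 85  → R2 = 85 (0b01010101)
  OR R1, R2   → R1 = 59 OR 85 = 127 (0b01111111)
Final: R1 = 127

127


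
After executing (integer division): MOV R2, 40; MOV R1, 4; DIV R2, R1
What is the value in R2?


Register state trace:
  MOV R2, 40  → R2 = 40
  MOV R1, 4  → R1 = 4
  DIV R2, R1  → R2 = 40 // 4 = 10
Final: R2 = 10

10


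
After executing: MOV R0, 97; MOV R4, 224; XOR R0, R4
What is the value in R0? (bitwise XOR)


Register state trace:
  MOV R0, 97  → R0 = 97 (0b01100001)
  MOV R4, 224  → R4 = 224 (0b11100000)
  XOR R0, R4  → R0 = 97 XOR 224 = 129 (0b10000001)
Final: R0 = 129

129


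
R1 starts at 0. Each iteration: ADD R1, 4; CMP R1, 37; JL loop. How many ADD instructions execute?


Loop trace (R1 starts at 0, target 37, step 4):
  ADD #1: R1 = 0 + 4 = 4  → 4 < 37, loop
  ADD #2: R1 = 4 + 4 = 8  → 8 < 37, loop
  ADD #3: R1 = 8 + 4 = 12  → 12 < 37, loop
  ADD #4: R1 = 12 + 4 = 16  → 16 < 37, loop
  ADD #5: R1 = 16 + 4 = 20  → 20 < 37, loop
  ADD #6: R1 = 20 + 4 = 24  → 24 < 37, loop
  ADD #7: R1 = 24 + 4 = 28  → 28 < 37, loop
  ADD #8: R1 = 28 + 4 = 32  → 32 < 37, loop
  ADD #9: R1 = 32 + 4 = 36  → 36 < 37, loop
  ADD #10: R1 = 36 + 4 = 40  → 40 >= 37, exit
Total ADD instructions: 10

10


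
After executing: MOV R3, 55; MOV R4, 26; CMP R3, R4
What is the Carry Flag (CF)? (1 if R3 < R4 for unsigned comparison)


Register state trace:
  MOV R3, 55  → R3 = 55
  MOV R4, 26  → R4 = 26
  CMP R3, R4  → unsigned 55 - 26: no borrow
  55 >= 26, so CF = 0
CF = 0

0


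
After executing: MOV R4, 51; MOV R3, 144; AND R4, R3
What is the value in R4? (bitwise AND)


Register state trace:
  MOV R4, 51  → R4 = 51 (0b00110011)
  MOV R3, 144  → R3 = 144 (0b10010000)
  AND R4, R3  → R4 = 51 AND 144 = 16 (0b00010000)
Final: R4 = 16

16


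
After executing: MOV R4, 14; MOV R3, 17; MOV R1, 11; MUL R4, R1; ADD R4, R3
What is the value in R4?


Register state trace:
  MOV R4, 14  → R4 = 14
  MOV R3, 17  → R3 = 17
  MOV R1, 11  → R1 = 11
  MUL R4, R1  → R4 = 14 * 11 = 154
  ADD R4, R3  → R4 = 154 + 17 = 171
Final: R4 = 171

171


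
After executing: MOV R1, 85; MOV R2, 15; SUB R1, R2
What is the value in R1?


Register state trace:
  MOV R1, 85  → R1 = 85
  MOV R2, 15  → R2 = 15
  SUB R1, R2  → R1 = 85 - 15 = 70
Final: R1 = 70

70


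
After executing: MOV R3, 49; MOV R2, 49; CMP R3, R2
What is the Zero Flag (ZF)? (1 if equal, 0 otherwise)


Register state trace:
  MOV R3, 49  → R3 = 49
  MOV R2, 49  → R2 = 49
  CMP R3, R2  → computes 49 - 49 = 0
  Result is zero, so values are equal
ZF = 1

1


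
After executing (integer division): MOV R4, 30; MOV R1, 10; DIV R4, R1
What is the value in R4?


Register state trace:
  MOV R4, 30  → R4 = 30
  MOV R1, 10  → R1 = 10
  DIV R4, R1  → R4 = 30 // 10 = 3
Final: R4 = 3

3


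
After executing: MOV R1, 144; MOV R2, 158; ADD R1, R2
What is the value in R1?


Register state trace:
  MOV R1, 144  → R1 = 144
  MOV R2, 158  → R2 = 158
  ADD R1, R2  → R1 = 144 + 158 = 302
Final: R1 = 302

302


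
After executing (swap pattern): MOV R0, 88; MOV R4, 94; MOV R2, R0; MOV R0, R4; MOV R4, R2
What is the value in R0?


Register state trace (swap pattern):
  MOV R0, 88  → R0 = 88
  MOV R4, 94  → R4 = 94
  MOV R2, R0  → R2 = 88  (save R0)
  MOV R0, R4  → R0 = 94  (R0 gets R4's value)
  MOV R4, R2  → R4 = 88  (R4 gets saved value)
Final: R0 = 94

94


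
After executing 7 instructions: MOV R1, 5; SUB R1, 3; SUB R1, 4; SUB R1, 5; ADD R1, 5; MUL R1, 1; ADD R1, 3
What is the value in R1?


Register state trace:
  MOV R1, 5  → R1 = 5
  SUB R1, 3  → R1 = 5 - 3 = 2
  SUB R1, 4  → R1 = 2 - 4 = -2
  SUB R1, 5  → R1 = -2 - 5 = -7
  ADD R1, 5  → R1 = -7 + 5 = -2
  MUL R1, 1  → R1 = -2 * 1 = -2
  ADD R1, 3  → R1 = -2 + 3 = 1
Final: R1 = 1

1


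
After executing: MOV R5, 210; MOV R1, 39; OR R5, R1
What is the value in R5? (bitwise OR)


Register state trace:
  MOV R5, 210  → R5 = 210 (0b11010010)
  MOV R1, 39  → R1 = 39 (0b00100111)
  OR R5, R1   → R5 = 210 OR 39 = 247 (0b11110111)
Final: R5 = 247

247


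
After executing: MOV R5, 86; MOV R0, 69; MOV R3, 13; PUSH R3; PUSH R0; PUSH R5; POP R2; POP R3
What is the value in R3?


Stack trace (top is rightmost):
  MOV R5, 86  → R5 = 86
  MOV R0, 69  → R0 = 69
  MOV R3, 13  → R3 = 13
  PUSH R3  → stack: [13]
  PUSH R0  → stack: [13, 69]
  PUSH R5  → stack: [13, 69, 86]
  POP R2  → R2 = 86, stack: [13, 69]
  POP R3  → R3 = 69, stack: [13]
Final: R3 = 69

69


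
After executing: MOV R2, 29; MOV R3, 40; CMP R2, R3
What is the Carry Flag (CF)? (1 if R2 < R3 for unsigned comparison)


Register state trace:
  MOV R2, 29  → R2 = 29
  MOV R3, 40  → R3 = 40
  CMP R2, R3  → unsigned 29 - 40: borrow occurs
  29 < 40, so CF = 1
CF = 1

1


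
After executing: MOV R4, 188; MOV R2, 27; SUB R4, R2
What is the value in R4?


Register state trace:
  MOV R4, 188  → R4 = 188
  MOV R2, 27  → R2 = 27
  SUB R4, R2  → R4 = 188 - 27 = 161
Final: R4 = 161

161


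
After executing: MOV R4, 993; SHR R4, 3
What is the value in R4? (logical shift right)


Register state trace:
  MOV R4, 993  → R4 = 993
  SHR R4, 3  → R4 = 993 >> 3 = 993 // 2^3 = 124
Final: R4 = 124

124


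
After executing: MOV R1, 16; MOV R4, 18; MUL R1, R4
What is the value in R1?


Register state trace:
  MOV R1, 16  → R1 = 16
  MOV R4, 18  → R4 = 18
  MUL R1, R4  → R1 = 16 * 18 = 288
Final: R1 = 288

288


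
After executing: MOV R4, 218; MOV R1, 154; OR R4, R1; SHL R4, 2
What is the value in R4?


Register state trace:
  MOV R4, 218  → R4 = 218 (0b11011010)
  MOV R1, 154  → R1 = 154 (0b10011010)
  OR R4, R1  → R4 = 218 OR 154 = 218 (0b11011010)
  SHL R4, 2  → R4 = 218 << 2 = 872
Final: R4 = 872

872


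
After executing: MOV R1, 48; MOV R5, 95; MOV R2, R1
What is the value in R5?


Register state trace:
  MOV R1, 48  → R1 = 48
  MOV R5, 95  → R5 = 95
  MOV R2, R1  → R2 = 48
Final: R5 = 95

95


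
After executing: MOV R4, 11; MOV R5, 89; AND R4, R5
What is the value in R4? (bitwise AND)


Register state trace:
  MOV R4, 11  → R4 = 11 (0b00001011)
  MOV R5, 89  → R5 = 89 (0b01011001)
  AND R4, R5  → R4 = 11 AND 89 = 9 (0b00001001)
Final: R4 = 9

9


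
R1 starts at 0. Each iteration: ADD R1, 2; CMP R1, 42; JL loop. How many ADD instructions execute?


Loop trace (R1 starts at 0, target 42, step 2):
  ADD #1: R1 = 0 + 2 = 2  → 2 < 42, loop
  ADD #2: R1 = 2 + 2 = 4  → 4 < 42, loop
  ADD #3: R1 = 4 + 2 = 6  → 6 < 42, loop
  ADD #4: R1 = 6 + 2 = 8  → 8 < 42, loop
  ADD #5: R1 = 8 + 2 = 10  → 10 < 42, loop
  ADD #6: R1 = 10 + 2 = 12  → 12 < 42, loop
  ADD #7: R1 = 12 + 2 = 14  → 14 < 42, loop
  ADD #8: R1 = 14 + 2 = 16  → 16 < 42, loop
  ADD #9: R1 = 16 + 2 = 18  → 18 < 42, loop
  ADD #10: R1 = 18 + 2 = 20  → 20 < 42, loop
  ADD #11: R1 = 20 + 2 = 22  → 22 < 42, loop
  ADD #12: R1 = 22 + 2 = 24  → 24 < 42, loop
  ADD #13: R1 = 24 + 2 = 26  → 26 < 42, loop
  ADD #14: R1 = 26 + 2 = 28  → 28 < 42, loop
  ADD #15: R1 = 28 + 2 = 30  → 30 < 42, loop
  ADD #16: R1 = 30 + 2 = 32  → 32 < 42, loop
  ADD #17: R1 = 32 + 2 = 34  → 34 < 42, loop
  ADD #18: R1 = 34 + 2 = 36  → 36 < 42, loop
  ADD #19: R1 = 36 + 2 = 38  → 38 < 42, loop
  ADD #20: R1 = 38 + 2 = 40  → 40 < 42, loop
  ADD #21: R1 = 40 + 2 = 42  → 42 >= 42, exit
Total ADD instructions: 21

21


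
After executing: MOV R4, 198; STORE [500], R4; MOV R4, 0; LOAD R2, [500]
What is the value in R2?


Register and memory trace:
  MOV R4, 198  → R4 = 198
  STORE [500], R4  → mem[500] = 198
  MOV R4, 0  → R4 = 0
  LOAD R2, [500]  → R2 = mem[500] = 198
Final: R2 = 198

198


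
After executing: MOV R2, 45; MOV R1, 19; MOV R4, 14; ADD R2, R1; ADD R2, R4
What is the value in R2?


Register state trace:
  MOV R2, 45  → R2 = 45
  MOV R1, 19  → R1 = 19
  MOV R4, 14  → R4 = 14
  ADD R2, R1  → R2 = 45 + 19 = 64
  ADD R2, R4  → R2 = 64 + 14 = 78
Final: R2 = 78

78


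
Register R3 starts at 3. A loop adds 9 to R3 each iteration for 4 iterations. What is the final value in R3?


Starting value: R3 = 3
  Iter 1: R3 = 3 + 9 = 12
  Iter 2: R3 = 12 + 9 = 21
  Iter 3: R3 = 21 + 9 = 30
  Iter 4: R3 = 30 + 9 = 39
Final: R3 = 39

39


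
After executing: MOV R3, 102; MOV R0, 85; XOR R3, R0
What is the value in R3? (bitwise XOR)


Register state trace:
  MOV R3, 102  → R3 = 102 (0b01100110)
  MOV R0, 85  → R0 = 85 (0b01010101)
  XOR R3, R0  → R3 = 102 XOR 85 = 51 (0b00110011)
Final: R3 = 51

51


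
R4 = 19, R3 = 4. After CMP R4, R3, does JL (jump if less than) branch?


Trace:
  R4 = 19, R3 = 4
  CMP R4, R3  → compares 19 vs 4
  JL checks: is 19 less than 4?
  19 > 4, so condition is false
Branch taken: No

No


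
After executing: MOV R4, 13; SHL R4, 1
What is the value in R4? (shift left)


Register state trace:
  MOV R4, 13  → R4 = 13
  SHL R4, 1  → R4 = 13 << 1 = 13 * 2^1 = 26
Final: R4 = 26

26


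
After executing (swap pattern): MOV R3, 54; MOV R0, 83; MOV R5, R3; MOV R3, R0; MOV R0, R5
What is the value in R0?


Register state trace (swap pattern):
  MOV R3, 54  → R3 = 54
  MOV R0, 83  → R0 = 83
  MOV R5, R3  → R5 = 54  (save R3)
  MOV R3, R0  → R3 = 83  (R3 gets R0's value)
  MOV R0, R5  → R0 = 54  (R0 gets saved value)
Final: R0 = 54

54


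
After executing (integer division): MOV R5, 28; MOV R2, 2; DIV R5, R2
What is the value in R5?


Register state trace:
  MOV R5, 28  → R5 = 28
  MOV R2, 2  → R2 = 2
  DIV R5, R2  → R5 = 28 // 2 = 14
Final: R5 = 14

14


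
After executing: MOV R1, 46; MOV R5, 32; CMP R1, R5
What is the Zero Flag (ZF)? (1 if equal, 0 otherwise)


Register state trace:
  MOV R1, 46  → R1 = 46
  MOV R5, 32  → R5 = 32
  CMP R1, R5  → computes 46 - 32 = 14
  Result is nonzero, so values are not equal
ZF = 0

0


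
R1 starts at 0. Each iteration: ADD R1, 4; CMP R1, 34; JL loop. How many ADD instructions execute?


Loop trace (R1 starts at 0, target 34, step 4):
  ADD #1: R1 = 0 + 4 = 4  → 4 < 34, loop
  ADD #2: R1 = 4 + 4 = 8  → 8 < 34, loop
  ADD #3: R1 = 8 + 4 = 12  → 12 < 34, loop
  ADD #4: R1 = 12 + 4 = 16  → 16 < 34, loop
  ADD #5: R1 = 16 + 4 = 20  → 20 < 34, loop
  ADD #6: R1 = 20 + 4 = 24  → 24 < 34, loop
  ADD #7: R1 = 24 + 4 = 28  → 28 < 34, loop
  ADD #8: R1 = 28 + 4 = 32  → 32 < 34, loop
  ADD #9: R1 = 32 + 4 = 36  → 36 >= 34, exit
Total ADD instructions: 9

9


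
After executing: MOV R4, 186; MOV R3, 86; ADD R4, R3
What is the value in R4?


Register state trace:
  MOV R4, 186  → R4 = 186
  MOV R3, 86  → R3 = 86
  ADD R4, R3  → R4 = 186 + 86 = 272
Final: R4 = 272

272


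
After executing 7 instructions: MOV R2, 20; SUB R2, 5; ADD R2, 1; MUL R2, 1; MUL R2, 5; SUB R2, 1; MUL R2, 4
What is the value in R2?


Register state trace:
  MOV R2, 20  → R2 = 20
  SUB R2, 5  → R2 = 20 - 5 = 15
  ADD R2, 1  → R2 = 15 + 1 = 16
  MUL R2, 1  → R2 = 16 * 1 = 16
  MUL R2, 5  → R2 = 16 * 5 = 80
  SUB R2, 1  → R2 = 80 - 1 = 79
  MUL R2, 4  → R2 = 79 * 4 = 316
Final: R2 = 316

316


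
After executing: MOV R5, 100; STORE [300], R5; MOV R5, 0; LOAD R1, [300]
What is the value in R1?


Register and memory trace:
  MOV R5, 100  → R5 = 100
  STORE [300], R5  → mem[300] = 100
  MOV R5, 0  → R5 = 0
  LOAD R1, [300]  → R1 = mem[300] = 100
Final: R1 = 100

100


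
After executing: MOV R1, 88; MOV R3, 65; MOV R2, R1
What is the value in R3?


Register state trace:
  MOV R1, 88  → R1 = 88
  MOV R3, 65  → R3 = 65
  MOV R2, R1  → R2 = 88
Final: R3 = 65

65


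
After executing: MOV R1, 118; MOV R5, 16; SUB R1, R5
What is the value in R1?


Register state trace:
  MOV R1, 118  → R1 = 118
  MOV R5, 16  → R5 = 16
  SUB R1, R5  → R1 = 118 - 16 = 102
Final: R1 = 102

102


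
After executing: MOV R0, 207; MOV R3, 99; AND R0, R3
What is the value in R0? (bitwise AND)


Register state trace:
  MOV R0, 207  → R0 = 207 (0b11001111)
  MOV R3, 99  → R3 = 99 (0b01100011)
  AND R0, R3  → R0 = 207 AND 99 = 67 (0b01000011)
Final: R0 = 67

67


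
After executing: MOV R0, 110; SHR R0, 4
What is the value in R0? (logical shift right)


Register state trace:
  MOV R0, 110  → R0 = 110
  SHR R0, 4  → R0 = 110 >> 4 = 110 // 2^4 = 6
Final: R0 = 6

6


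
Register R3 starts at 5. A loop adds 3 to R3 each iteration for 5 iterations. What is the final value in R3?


Starting value: R3 = 5
  Iter 1: R3 = 5 + 3 = 8
  Iter 2: R3 = 8 + 3 = 11
  Iter 3: R3 = 11 + 3 = 14
  Iter 4: R3 = 14 + 3 = 17
  Iter 5: R3 = 17 + 3 = 20
Final: R3 = 20

20


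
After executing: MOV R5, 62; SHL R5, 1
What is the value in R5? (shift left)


Register state trace:
  MOV R5, 62  → R5 = 62
  SHL R5, 1  → R5 = 62 << 1 = 62 * 2^1 = 124
Final: R5 = 124

124


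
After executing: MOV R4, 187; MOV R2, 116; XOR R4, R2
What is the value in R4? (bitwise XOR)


Register state trace:
  MOV R4, 187  → R4 = 187 (0b10111011)
  MOV R2, 116  → R2 = 116 (0b01110100)
  XOR R4, R2  → R4 = 187 XOR 116 = 207 (0b11001111)
Final: R4 = 207

207


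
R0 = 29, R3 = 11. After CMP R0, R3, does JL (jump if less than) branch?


Trace:
  R0 = 29, R3 = 11
  CMP R0, R3  → compares 29 vs 11
  JL checks: is 29 less than 11?
  29 > 11, so condition is false
Branch taken: No

No


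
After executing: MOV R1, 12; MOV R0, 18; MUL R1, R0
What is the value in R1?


Register state trace:
  MOV R1, 12  → R1 = 12
  MOV R0, 18  → R0 = 18
  MUL R1, R0  → R1 = 12 * 18 = 216
Final: R1 = 216

216


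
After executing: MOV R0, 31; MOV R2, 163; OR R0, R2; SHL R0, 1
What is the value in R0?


Register state trace:
  MOV R0, 31  → R0 = 31 (0b00011111)
  MOV R2, 163  → R2 = 163 (0b10100011)
  OR R0, R2  → R0 = 31 OR 163 = 191 (0b10111111)
  SHL R0, 1  → R0 = 191 << 1 = 382
Final: R0 = 382

382


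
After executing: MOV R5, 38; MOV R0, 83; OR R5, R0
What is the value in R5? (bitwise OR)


Register state trace:
  MOV R5, 38  → R5 = 38 (0b00100110)
  MOV R0, 83  → R0 = 83 (0b01010011)
  OR R5, R0   → R5 = 38 OR 83 = 119 (0b01110111)
Final: R5 = 119

119


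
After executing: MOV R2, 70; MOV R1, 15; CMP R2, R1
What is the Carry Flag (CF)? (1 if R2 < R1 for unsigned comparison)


Register state trace:
  MOV R2, 70  → R2 = 70
  MOV R1, 15  → R1 = 15
  CMP R2, R1  → unsigned 70 - 15: no borrow
  70 >= 15, so CF = 0
CF = 0

0


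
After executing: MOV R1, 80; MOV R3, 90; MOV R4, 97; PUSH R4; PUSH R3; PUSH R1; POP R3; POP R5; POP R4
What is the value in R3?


Stack trace (top is rightmost):
  MOV R1, 80  → R1 = 80
  MOV R3, 90  → R3 = 90
  MOV R4, 97  → R4 = 97
  PUSH R4  → stack: [97]
  PUSH R3  → stack: [97, 90]
  PUSH R1  → stack: [97, 90, 80]
  POP R3  → R3 = 80, stack: [97, 90]
  POP R5  → R5 = 90, stack: [97]
  POP R4  → R4 = 97, stack: []
Final: R3 = 80

80


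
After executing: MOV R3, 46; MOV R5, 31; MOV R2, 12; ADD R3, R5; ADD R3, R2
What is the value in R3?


Register state trace:
  MOV R3, 46  → R3 = 46
  MOV R5, 31  → R5 = 31
  MOV R2, 12  → R2 = 12
  ADD R3, R5  → R3 = 46 + 31 = 77
  ADD R3, R2  → R3 = 77 + 12 = 89
Final: R3 = 89

89


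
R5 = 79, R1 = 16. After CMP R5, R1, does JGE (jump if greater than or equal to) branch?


Trace:
  R5 = 79, R1 = 16
  CMP R5, R1  → compares 79 vs 16
  JGE checks: is 79 greater than or equal to 16?
  79 > 16, so condition is true
Branch taken: Yes

Yes


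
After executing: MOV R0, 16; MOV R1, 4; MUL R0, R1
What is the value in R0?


Register state trace:
  MOV R0, 16  → R0 = 16
  MOV R1, 4  → R1 = 4
  MUL R0, R1  → R0 = 16 * 4 = 64
Final: R0 = 64

64


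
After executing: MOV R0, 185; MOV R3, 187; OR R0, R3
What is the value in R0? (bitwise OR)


Register state trace:
  MOV R0, 185  → R0 = 185 (0b10111001)
  MOV R3, 187  → R3 = 187 (0b10111011)
  OR R0, R3   → R0 = 185 OR 187 = 187 (0b10111011)
Final: R0 = 187

187


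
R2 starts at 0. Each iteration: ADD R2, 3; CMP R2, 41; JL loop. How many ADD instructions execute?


Loop trace (R2 starts at 0, target 41, step 3):
  ADD #1: R2 = 0 + 3 = 3  → 3 < 41, loop
  ADD #2: R2 = 3 + 3 = 6  → 6 < 41, loop
  ADD #3: R2 = 6 + 3 = 9  → 9 < 41, loop
  ADD #4: R2 = 9 + 3 = 12  → 12 < 41, loop
  ADD #5: R2 = 12 + 3 = 15  → 15 < 41, loop
  ADD #6: R2 = 15 + 3 = 18  → 18 < 41, loop
  ADD #7: R2 = 18 + 3 = 21  → 21 < 41, loop
  ADD #8: R2 = 21 + 3 = 24  → 24 < 41, loop
  ADD #9: R2 = 24 + 3 = 27  → 27 < 41, loop
  ADD #10: R2 = 27 + 3 = 30  → 30 < 41, loop
  ADD #11: R2 = 30 + 3 = 33  → 33 < 41, loop
  ADD #12: R2 = 33 + 3 = 36  → 36 < 41, loop
  ADD #13: R2 = 36 + 3 = 39  → 39 < 41, loop
  ADD #14: R2 = 39 + 3 = 42  → 42 >= 41, exit
Total ADD instructions: 14

14
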